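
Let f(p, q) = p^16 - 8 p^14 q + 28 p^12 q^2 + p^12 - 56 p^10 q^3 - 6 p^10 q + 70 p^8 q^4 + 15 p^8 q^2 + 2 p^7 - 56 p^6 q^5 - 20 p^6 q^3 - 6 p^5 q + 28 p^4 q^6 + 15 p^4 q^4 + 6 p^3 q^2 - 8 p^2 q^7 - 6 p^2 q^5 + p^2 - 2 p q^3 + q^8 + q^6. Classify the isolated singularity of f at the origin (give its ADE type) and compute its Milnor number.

Type A7, Milnor number mu = 7.

The Hessian of f at 0 is [[2, 0], [0, 0]] with rank 1, so corank 1. A Groebner basis of the Jacobian ideal J(f) in C{p,q} is {p^3, p^2*q, -p + q^3}; counting standard monomials gives mu = 7. Corank 1: A-series; mu = 7 gives A_7.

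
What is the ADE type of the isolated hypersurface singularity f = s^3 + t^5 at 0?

E8

The Hessian of f at 0 has rank 0. Corank 2; j^3 = s^3 is a perfect cube, so E-series; the 5-jet and mu = 8 give E_8.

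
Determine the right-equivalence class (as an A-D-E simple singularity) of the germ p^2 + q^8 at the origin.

A_7

The Hessian of f at 0 is [[2, 0], [0, 0]] with rank 1, so corank 1. A Groebner basis of the Jacobian ideal J(f) in C{p,q} is {q^7, p}; counting standard monomials gives mu = 7. Corank 1: A-series; mu = 7 gives A_7.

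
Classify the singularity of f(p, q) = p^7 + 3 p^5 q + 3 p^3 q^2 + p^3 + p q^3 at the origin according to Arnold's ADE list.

E_7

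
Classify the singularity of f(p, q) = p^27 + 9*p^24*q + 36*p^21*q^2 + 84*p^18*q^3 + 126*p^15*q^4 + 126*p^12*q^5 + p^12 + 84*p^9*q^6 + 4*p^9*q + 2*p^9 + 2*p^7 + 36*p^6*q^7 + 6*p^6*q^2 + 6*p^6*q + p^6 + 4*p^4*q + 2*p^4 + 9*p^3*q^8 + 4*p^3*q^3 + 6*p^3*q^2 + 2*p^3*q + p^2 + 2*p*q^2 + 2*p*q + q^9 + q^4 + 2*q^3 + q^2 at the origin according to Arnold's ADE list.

The Hessian of f at 0 is [[2, 2], [2, 2]] with rank 1, so corank 1. A Groebner basis of the Jacobian ideal J(f) in C{p,q} is {509*p^2/620 + p*q^3 - 19*p*q^2/155 + 729*p*q/310 - 81*p/620 + 89*q^3/124 + 7*q^2/5 - 81*q/620, -131*p^2/620 + 201*p*q^2/155 - 321*p*q/310 + 139*p/620 + q^4 + 57*q^3/124 - 3*q^2/5 + 139*q/620, p^3 + 117*p^2/620 - 47*p*q^2/155 - 73*p*q/310 + 387*p/620 - 67*q^3/124 + q^2/5 + 387*q/620, p^2*q - 209*p^2/620 + 129*p*q^2/155 - 169*p*q/310 - 119*p/620 + 19*q^3/124 - 2*q^2/5 - 119*q/620}; counting standard monomials gives mu = 8. Corank 1: A-series; mu = 8 gives A_8.

A8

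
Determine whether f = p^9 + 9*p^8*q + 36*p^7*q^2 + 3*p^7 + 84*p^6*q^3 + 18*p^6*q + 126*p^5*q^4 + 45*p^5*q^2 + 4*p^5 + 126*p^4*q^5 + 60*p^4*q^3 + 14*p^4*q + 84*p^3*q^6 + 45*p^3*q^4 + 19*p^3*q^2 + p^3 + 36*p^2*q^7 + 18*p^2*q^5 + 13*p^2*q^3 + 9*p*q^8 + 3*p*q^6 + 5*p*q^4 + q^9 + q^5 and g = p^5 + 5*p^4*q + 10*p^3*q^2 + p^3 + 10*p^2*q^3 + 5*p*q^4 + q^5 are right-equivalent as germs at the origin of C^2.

Yes.

The Hessian of f at 0 has rank 0. Corank 2; j^3 = p^3 is a perfect cube, so E-series; the 5-jet and mu = 8 give E_8. The Hessian of g at 0 has rank 0. Corank 2; j^3 = p^3 is a perfect cube, so E-series; the 5-jet and mu = 8 give E_8. Both have type E_8, hence right-equivalent.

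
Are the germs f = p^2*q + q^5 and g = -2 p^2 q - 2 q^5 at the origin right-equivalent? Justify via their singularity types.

The Hessian of f at 0 has rank 0. Corank 2; j^3 = p^2*q has shape L^2 M (L != M), so D-series; mu = 6 gives D_6. The Hessian of g at 0 has rank 0. Corank 2; j^3 = -2*p^2*q has shape L^2 M (L != M), so D-series; mu = 6 gives D_6. Both have type D_6, hence right-equivalent.

Yes.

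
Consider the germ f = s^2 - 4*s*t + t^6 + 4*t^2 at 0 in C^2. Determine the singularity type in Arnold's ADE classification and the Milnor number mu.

Type A_{5}, Milnor number mu = 5.

The Hessian of f at 0 is [[2, -4], [-4, 8]] with rank 1, so corank 1. A Groebner basis of the Jacobian ideal J(f) in C{s,t} is {t^5, s - 2*t}; counting standard monomials gives mu = 5. Corank 1: A-series; mu = 5 gives A_5.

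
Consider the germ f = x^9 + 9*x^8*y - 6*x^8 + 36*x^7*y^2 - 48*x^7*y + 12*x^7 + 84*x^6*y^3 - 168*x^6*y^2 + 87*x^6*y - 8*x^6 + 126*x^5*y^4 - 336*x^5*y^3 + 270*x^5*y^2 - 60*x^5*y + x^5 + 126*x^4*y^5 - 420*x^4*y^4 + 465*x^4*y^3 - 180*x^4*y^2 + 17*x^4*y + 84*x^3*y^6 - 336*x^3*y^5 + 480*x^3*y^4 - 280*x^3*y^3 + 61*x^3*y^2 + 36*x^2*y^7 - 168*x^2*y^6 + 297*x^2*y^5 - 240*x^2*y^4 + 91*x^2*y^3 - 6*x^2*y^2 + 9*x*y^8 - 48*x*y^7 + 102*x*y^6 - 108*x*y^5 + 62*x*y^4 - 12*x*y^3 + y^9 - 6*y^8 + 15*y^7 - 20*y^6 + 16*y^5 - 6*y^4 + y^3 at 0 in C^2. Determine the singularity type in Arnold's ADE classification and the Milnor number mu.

Type E_8, Milnor number mu = 8.

The Hessian of f at 0 has rank 0. Corank 2; j^3 = y^3 is a perfect cube, so E-series; the 5-jet and mu = 8 give E_8.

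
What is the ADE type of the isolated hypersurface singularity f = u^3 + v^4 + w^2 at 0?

The Hessian of f at 0 is [[0, 0, 0], [0, 0, 0], [0, 0, 2]] with rank 1, so corank 2. A Groebner basis of the Jacobian ideal J(f) in C{u,v,w} is {v^3, u^2, w}; counting standard monomials gives mu = 6. Corank 2; j^3 = u^3 is a perfect cube, so E-series; the 4-jet and mu = 6 give E_6.

E_{6}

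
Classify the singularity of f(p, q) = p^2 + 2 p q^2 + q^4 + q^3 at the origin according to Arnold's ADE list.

The Hessian of f at 0 is [[2, 0], [0, 0]] with rank 1, so corank 1. A Groebner basis of the Jacobian ideal J(f) in C{p,q} is {q^2, p}; counting standard monomials gives mu = 2. Corank 1: A-series; mu = 2 gives A_2.

A_{2}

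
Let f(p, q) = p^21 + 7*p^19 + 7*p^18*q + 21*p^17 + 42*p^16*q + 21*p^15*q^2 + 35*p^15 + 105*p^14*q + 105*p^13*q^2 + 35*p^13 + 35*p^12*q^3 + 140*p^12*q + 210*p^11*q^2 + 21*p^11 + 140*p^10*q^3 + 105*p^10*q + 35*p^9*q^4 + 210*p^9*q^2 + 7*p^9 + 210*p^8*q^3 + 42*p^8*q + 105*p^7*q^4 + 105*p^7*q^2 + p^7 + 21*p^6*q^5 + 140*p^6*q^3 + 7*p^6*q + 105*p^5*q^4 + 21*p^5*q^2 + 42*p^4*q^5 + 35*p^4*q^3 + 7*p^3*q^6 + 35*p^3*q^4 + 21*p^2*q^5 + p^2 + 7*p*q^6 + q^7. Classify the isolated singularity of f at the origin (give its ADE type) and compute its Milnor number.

The Hessian of f at 0 has rank 1. Corank 1: A-series; mu = 6 gives A_6.

Type A_6, Milnor number mu = 6.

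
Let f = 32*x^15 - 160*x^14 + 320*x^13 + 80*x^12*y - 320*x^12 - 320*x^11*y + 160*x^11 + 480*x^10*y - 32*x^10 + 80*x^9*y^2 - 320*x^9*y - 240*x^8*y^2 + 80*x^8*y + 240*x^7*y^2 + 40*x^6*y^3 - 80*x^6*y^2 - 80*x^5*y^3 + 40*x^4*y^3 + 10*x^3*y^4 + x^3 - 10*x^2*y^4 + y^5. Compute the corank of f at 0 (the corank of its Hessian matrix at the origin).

Hessian at 0 has rank 0.

2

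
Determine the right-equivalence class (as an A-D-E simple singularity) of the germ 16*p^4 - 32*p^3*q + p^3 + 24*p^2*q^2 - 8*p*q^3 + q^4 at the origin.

E6

The Hessian of f at 0 has rank 0. Corank 2; j^3 = p^3 is a perfect cube, so E-series; the 4-jet and mu = 6 give E_6.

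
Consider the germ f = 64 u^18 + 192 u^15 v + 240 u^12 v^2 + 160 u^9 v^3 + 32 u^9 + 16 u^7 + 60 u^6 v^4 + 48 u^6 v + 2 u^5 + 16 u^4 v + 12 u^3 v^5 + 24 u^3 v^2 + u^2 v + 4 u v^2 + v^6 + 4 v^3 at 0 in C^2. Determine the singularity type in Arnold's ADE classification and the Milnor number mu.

Type D_7, Milnor number mu = 7.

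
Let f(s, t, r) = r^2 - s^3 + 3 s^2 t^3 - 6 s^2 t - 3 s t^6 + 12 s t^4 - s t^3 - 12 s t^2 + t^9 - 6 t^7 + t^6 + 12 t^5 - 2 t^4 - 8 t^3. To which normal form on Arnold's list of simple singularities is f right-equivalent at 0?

E7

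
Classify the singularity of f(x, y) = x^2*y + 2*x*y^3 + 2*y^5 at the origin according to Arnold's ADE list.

The Hessian of f at 0 is [[0, 0], [0, 0]] with rank 0, so corank 2. A Groebner basis of the Jacobian ideal J(f) in C{x,y} is {x^3, x^2*y, -x^2/4 + x*y^2, x*y + y^3}; counting standard monomials gives mu = 6. Corank 2; j^3 = x^2*y has shape L^2 M (L != M), so D-series; mu = 6 gives D_6.

D_{6}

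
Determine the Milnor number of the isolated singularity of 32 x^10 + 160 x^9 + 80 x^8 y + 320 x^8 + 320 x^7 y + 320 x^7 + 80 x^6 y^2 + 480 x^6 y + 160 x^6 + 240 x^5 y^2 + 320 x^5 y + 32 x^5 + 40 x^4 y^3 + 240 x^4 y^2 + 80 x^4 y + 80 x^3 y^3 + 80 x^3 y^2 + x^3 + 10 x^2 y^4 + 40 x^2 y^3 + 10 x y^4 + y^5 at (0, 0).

8

The Hessian of f at 0 is [[0, 0], [0, 0]] with rank 0, so corank 2. A Groebner basis of the Jacobian ideal J(f) in C{x,y} is {y^5, x*y^3 + y^4/8, x^2}; counting standard monomials gives mu = 8. Corank 2; j^3 = x^3 is a perfect cube, so E-series; the 5-jet and mu = 8 give E_8.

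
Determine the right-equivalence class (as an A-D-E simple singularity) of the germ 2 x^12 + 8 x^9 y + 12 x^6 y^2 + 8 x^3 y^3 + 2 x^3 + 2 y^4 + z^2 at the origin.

The Hessian of f at 0 has rank 1. Corank 2; j^3 = 2*x^3 is a perfect cube, so E-series; the 4-jet and mu = 6 give E_6.

E_{6}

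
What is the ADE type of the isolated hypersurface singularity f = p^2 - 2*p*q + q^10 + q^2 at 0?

A_{9}

The Hessian of f at 0 is [[2, -2], [-2, 2]] with rank 1, so corank 1. A Groebner basis of the Jacobian ideal J(f) in C{p,q} is {q^9, p - q}; counting standard monomials gives mu = 9. Corank 1: A-series; mu = 9 gives A_9.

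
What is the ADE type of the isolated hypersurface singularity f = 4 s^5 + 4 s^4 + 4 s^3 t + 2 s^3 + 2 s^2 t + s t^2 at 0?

D_4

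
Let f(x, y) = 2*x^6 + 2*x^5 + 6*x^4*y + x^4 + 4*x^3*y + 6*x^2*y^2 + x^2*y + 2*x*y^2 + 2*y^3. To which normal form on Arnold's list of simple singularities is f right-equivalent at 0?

D_4

The Hessian of f at 0 is [[0, 0], [0, 0]] with rank 0, so corank 2. A Groebner basis of the Jacobian ideal J(f) in C{x,y} is {y^3, x^2 + 2*y^2, x*y + y^2}; counting standard monomials gives mu = 4. Corank 2; j^3 = y*(x^2 + 2*x*y + 2*y^2) splits into three distinct lines over C (the quadratic factor has nonzero discriminant), so D_4.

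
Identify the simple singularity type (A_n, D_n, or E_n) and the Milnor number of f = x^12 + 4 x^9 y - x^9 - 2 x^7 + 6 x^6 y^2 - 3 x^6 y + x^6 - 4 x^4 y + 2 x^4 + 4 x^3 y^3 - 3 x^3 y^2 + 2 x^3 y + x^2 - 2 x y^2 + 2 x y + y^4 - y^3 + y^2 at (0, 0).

Type A2, Milnor number mu = 2.

The Hessian of f at 0 is [[2, 2], [2, 2]] with rank 1, so corank 1. A Groebner basis of the Jacobian ideal J(f) in C{x,y} is {y^2, x + y}; counting standard monomials gives mu = 2. Corank 1: A-series; mu = 2 gives A_2.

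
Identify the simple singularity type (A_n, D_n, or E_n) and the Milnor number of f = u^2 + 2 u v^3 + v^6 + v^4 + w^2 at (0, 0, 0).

Type A_{3}, Milnor number mu = 3.

The Hessian of f at 0 has rank 2. Corank 1: A-series; mu = 3 gives A_3.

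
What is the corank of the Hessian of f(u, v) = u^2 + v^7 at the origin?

1

Hessian at 0 has rank 1.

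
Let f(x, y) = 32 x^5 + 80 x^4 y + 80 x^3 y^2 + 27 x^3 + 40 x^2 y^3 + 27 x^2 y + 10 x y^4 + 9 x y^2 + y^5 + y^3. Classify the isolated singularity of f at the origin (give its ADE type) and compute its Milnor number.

Type E_{8}, Milnor number mu = 8.

The Hessian of f at 0 has rank 0. Corank 2; j^3 = (3*x + y)^3 is a perfect cube, so E-series; the 5-jet and mu = 8 give E_8.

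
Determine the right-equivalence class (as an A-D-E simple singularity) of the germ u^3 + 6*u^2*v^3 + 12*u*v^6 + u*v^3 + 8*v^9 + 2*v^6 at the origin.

The Hessian of f at 0 has rank 0. Corank 2; j^3 = u^3 is a perfect cube, so E-series; the 4-jet and mu = 7 give E_7.

E_7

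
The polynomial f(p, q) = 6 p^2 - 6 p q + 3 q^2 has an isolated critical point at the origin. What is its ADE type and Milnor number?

The Hessian of f at 0 is [[12, -6], [-6, 6]] with rank 2, so corank 0. A Groebner basis of the Jacobian ideal J(f) in C{p,q} is {p, q}; counting standard monomials gives mu = 1. Corank 0: nondegenerate Morse point, so A_1.

Type A1, Milnor number mu = 1.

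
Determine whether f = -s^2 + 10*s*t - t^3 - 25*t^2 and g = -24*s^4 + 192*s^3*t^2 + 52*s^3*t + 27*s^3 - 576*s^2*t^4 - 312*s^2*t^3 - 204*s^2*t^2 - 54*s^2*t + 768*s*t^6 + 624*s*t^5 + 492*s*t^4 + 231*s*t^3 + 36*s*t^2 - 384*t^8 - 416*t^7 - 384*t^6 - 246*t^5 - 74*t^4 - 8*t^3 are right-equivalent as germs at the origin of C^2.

No.

The Hessian of f at 0 has rank 1. Corank 1: A-series; mu = 2 gives A_2. The Hessian of g at 0 has rank 0. Corank 2; j^3 = (3*s - 2*t)^3 is a perfect cube, so E-series; the 4-jet and mu = 7 give E_7. f is A_2 but g is E_7, hence not right-equivalent.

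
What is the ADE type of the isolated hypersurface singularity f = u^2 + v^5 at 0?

A_4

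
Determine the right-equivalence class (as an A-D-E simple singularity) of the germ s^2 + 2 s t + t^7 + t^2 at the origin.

The Hessian of f at 0 is [[2, 2], [2, 2]] with rank 1, so corank 1. A Groebner basis of the Jacobian ideal J(f) in C{s,t} is {t^6, s + t}; counting standard monomials gives mu = 6. Corank 1: A-series; mu = 6 gives A_6.

A6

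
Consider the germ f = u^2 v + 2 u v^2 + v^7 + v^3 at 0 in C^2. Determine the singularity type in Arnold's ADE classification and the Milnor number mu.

Type D_8, Milnor number mu = 8.

The Hessian of f at 0 has rank 0. Corank 2; j^3 = v*(u + v)^2 has shape L^2 M (L != M), so D-series; mu = 8 gives D_8.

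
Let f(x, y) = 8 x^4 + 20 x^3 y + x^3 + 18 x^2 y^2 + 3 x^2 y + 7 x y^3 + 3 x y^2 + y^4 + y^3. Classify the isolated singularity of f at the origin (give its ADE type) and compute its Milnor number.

Type E_7, Milnor number mu = 7.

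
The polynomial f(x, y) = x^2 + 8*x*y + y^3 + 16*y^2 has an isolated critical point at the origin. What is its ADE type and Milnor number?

Type A_{2}, Milnor number mu = 2.

The Hessian of f at 0 has rank 1. Corank 1: A-series; mu = 2 gives A_2.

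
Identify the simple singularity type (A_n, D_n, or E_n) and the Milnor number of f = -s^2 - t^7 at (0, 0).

The Hessian of f at 0 has rank 1. Corank 1: A-series; mu = 6 gives A_6.

Type A_{6}, Milnor number mu = 6.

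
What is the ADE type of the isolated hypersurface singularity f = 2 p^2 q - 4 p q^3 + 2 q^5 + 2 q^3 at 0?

D_{4}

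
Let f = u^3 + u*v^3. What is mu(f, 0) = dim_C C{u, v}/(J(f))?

The Hessian of f at 0 has rank 0. Corank 2; j^3 = u^3 is a perfect cube, so E-series; the 4-jet and mu = 7 give E_7.

7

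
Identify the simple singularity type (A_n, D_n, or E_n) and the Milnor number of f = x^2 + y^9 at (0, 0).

Type A_{8}, Milnor number mu = 8.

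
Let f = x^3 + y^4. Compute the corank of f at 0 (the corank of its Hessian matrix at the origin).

The Hessian at 0 is [[0, 0], [0, 0]] of rank 0; hence corank 2.

2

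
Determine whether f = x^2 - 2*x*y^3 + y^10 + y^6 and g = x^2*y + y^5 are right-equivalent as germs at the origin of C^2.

No.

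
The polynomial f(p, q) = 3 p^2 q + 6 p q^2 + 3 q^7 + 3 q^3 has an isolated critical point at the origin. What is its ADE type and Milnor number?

Type D8, Milnor number mu = 8.

The Hessian of f at 0 has rank 0. Corank 2; j^3 = 3*q*(p + q)^2 has shape L^2 M (L != M), so D-series; mu = 8 gives D_8.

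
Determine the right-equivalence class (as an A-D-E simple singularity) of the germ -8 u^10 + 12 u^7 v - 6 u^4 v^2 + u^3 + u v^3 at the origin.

E_{7}

The Hessian of f at 0 has rank 0. Corank 2; j^3 = u^3 is a perfect cube, so E-series; the 4-jet and mu = 7 give E_7.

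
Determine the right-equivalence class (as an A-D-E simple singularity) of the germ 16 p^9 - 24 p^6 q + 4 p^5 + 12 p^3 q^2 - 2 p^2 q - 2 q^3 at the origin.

D4

The Hessian of f at 0 has rank 0. Corank 2; j^3 = -2*q*(p^2 + q^2) splits into three distinct lines over C (the quadratic factor has nonzero discriminant), so D_4.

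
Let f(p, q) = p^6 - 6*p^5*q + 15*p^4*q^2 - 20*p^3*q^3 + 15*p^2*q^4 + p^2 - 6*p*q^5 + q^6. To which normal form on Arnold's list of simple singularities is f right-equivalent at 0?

The Hessian of f at 0 has rank 1. Corank 1: A-series; mu = 5 gives A_5.

A5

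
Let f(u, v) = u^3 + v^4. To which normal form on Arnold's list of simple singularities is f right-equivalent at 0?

E6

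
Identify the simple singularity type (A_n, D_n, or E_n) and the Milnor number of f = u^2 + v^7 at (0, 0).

The Hessian of f at 0 is [[2, 0], [0, 0]] with rank 1, so corank 1. A Groebner basis of the Jacobian ideal J(f) in C{u,v} is {v^6, u}; counting standard monomials gives mu = 6. Corank 1: A-series; mu = 6 gives A_6.

Type A6, Milnor number mu = 6.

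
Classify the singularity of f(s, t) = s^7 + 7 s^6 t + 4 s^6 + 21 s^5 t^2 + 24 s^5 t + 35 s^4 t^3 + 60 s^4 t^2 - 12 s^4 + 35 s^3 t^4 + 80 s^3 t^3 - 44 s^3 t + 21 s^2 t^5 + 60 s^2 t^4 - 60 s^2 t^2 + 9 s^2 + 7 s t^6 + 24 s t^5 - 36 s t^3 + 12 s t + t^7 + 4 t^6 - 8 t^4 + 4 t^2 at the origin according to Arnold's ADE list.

A_6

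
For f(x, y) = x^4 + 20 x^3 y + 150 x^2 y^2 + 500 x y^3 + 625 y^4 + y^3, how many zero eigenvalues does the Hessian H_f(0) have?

The Hessian at 0 is [[0, 0], [0, 0]] of rank 0; hence corank 2.

2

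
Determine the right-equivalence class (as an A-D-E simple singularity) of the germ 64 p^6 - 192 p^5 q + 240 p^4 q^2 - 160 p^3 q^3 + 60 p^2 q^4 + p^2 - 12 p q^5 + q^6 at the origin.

A_{5}

The Hessian of f at 0 has rank 1. Corank 1: A-series; mu = 5 gives A_5.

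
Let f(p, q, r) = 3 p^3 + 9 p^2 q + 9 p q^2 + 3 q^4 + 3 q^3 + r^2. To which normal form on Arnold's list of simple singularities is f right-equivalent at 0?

E_6

The Hessian of f at 0 is [[0, 0, 0], [0, 0, 0], [0, 0, 2]] with rank 1, so corank 2. A Groebner basis of the Jacobian ideal J(f) in C{p,q,r} is {q^3, p^2 + 2*p*q + q^2, r}; counting standard monomials gives mu = 6. Corank 2; j^3 = 3*(p + q)^3 is a perfect cube, so E-series; the 4-jet and mu = 6 give E_6.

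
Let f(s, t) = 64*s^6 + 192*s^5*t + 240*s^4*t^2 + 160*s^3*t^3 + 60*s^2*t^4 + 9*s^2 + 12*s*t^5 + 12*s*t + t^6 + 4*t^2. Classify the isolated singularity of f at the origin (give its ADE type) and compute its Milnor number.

The Hessian of f at 0 has rank 1. Corank 1: A-series; mu = 5 gives A_5.

Type A5, Milnor number mu = 5.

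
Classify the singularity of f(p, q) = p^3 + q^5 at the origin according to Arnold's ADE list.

E_8

The Hessian of f at 0 has rank 0. Corank 2; j^3 = p^3 is a perfect cube, so E-series; the 5-jet and mu = 8 give E_8.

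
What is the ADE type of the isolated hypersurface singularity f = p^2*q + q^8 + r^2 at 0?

D_{9}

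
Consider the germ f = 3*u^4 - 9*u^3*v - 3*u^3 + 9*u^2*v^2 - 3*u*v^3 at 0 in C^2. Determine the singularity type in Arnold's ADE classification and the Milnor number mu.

Type E_7, Milnor number mu = 7.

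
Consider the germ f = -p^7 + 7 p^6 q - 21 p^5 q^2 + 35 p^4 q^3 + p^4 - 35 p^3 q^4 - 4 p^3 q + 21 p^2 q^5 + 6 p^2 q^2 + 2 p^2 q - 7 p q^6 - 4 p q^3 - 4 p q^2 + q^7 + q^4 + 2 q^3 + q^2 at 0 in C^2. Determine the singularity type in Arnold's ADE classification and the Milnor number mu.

The Hessian of f at 0 is [[0, 0], [0, 2]] with rank 1, so corank 1. A Groebner basis of the Jacobian ideal J(f) in C{p,q} is {q^3, p^2 - 2*p*q + q^2 + q}; counting standard monomials gives mu = 6. Corank 1: A-series; mu = 6 gives A_6.

Type A6, Milnor number mu = 6.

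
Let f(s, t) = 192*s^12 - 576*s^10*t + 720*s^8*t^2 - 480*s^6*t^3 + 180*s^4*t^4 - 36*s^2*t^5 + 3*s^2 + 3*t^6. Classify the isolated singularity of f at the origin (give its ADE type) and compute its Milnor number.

Type A5, Milnor number mu = 5.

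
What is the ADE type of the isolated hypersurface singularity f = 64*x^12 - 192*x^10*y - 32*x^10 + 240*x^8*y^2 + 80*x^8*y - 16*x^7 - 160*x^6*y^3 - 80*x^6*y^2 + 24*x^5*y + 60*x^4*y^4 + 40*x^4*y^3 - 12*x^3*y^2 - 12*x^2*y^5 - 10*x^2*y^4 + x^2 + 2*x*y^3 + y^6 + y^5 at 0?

The Hessian of f at 0 has rank 1. Corank 1: A-series; mu = 4 gives A_4.

A_{4}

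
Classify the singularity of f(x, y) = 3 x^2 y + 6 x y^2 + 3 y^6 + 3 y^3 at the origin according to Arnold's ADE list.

The Hessian of f at 0 has rank 0. Corank 2; j^3 = 3*y*(x + y)^2 has shape L^2 M (L != M), so D-series; mu = 7 gives D_7.

D_{7}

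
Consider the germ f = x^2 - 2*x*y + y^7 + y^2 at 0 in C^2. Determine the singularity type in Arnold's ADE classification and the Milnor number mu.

The Hessian of f at 0 is [[2, -2], [-2, 2]] with rank 1, so corank 1. A Groebner basis of the Jacobian ideal J(f) in C{x,y} is {y^6, x - y}; counting standard monomials gives mu = 6. Corank 1: A-series; mu = 6 gives A_6.

Type A_{6}, Milnor number mu = 6.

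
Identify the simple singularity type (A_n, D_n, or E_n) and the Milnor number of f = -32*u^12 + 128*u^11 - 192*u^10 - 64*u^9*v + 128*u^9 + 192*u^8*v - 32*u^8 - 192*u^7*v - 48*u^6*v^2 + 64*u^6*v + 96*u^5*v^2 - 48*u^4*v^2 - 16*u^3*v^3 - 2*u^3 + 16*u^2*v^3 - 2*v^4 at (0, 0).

Type E6, Milnor number mu = 6.

The Hessian of f at 0 is [[0, 0], [0, 0]] with rank 0, so corank 2. A Groebner basis of the Jacobian ideal J(f) in C{u,v} is {v^3, u^2}; counting standard monomials gives mu = 6. Corank 2; j^3 = -2*u^3 is a perfect cube, so E-series; the 4-jet and mu = 6 give E_6.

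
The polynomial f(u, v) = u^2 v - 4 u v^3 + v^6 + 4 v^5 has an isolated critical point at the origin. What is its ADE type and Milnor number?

The Hessian of f at 0 is [[0, 0], [0, 0]] with rank 0, so corank 2. A Groebner basis of the Jacobian ideal J(f) in C{u,v} is {u^3, u^2*v + 2*u^2/3 - 4*u*v^2/3, -u*v/2 + v^3}; counting standard monomials gives mu = 7. Corank 2; j^3 = u^2*v has shape L^2 M (L != M), so D-series; mu = 7 gives D_7.

Type D_{7}, Milnor number mu = 7.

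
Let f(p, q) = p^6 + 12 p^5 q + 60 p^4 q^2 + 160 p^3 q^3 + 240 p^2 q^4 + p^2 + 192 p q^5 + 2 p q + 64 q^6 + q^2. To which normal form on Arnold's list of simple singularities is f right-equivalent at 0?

A_5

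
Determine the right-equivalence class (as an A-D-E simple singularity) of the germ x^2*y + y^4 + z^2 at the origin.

The Hessian of f at 0 has rank 1. Corank 2; j^3 = x^2*y has shape L^2 M (L != M), so D-series; mu = 5 gives D_5.

D_5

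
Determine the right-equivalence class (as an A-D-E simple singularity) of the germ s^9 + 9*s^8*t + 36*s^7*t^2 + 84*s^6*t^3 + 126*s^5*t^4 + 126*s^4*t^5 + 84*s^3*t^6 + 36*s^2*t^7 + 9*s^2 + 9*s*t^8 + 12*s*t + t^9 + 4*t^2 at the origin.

A8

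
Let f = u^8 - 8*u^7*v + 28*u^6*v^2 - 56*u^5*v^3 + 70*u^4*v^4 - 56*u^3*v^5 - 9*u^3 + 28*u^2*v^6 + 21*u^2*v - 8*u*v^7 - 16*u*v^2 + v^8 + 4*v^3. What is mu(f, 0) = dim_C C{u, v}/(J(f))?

9

The Hessian of f at 0 has rank 0. Corank 2; j^3 = -(u - v)*(3*u - 2*v)^2 has shape L^2 M (L != M), so D-series; mu = 9 gives D_9.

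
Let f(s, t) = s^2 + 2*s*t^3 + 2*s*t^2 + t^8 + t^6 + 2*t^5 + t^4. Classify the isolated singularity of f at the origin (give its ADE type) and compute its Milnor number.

Type A_7, Milnor number mu = 7.

The Hessian of f at 0 has rank 1. Corank 1: A-series; mu = 7 gives A_7.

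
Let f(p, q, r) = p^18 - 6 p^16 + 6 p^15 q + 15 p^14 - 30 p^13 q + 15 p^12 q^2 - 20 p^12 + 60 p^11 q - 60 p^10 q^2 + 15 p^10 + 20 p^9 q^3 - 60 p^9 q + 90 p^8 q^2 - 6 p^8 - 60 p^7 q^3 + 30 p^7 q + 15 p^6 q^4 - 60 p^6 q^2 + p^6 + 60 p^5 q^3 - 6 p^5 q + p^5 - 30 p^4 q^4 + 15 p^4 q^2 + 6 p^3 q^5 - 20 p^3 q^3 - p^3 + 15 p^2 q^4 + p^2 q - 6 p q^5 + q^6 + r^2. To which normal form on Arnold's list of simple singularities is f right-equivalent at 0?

D_{7}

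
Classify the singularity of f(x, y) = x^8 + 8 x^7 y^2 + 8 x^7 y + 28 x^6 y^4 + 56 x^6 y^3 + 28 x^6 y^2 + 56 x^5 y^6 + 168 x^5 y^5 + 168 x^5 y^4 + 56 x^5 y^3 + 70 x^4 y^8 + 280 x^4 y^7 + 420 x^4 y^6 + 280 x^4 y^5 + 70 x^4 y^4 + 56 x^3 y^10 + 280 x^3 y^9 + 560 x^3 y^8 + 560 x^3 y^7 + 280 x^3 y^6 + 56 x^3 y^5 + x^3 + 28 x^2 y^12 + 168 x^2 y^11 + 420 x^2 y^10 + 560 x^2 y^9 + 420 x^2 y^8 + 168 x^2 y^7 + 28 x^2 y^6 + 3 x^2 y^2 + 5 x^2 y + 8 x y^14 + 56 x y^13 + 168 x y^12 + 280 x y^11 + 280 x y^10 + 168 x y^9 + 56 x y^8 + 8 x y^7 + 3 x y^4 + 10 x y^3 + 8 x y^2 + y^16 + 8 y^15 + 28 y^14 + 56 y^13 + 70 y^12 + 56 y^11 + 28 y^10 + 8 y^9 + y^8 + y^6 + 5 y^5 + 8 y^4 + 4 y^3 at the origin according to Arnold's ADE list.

D_9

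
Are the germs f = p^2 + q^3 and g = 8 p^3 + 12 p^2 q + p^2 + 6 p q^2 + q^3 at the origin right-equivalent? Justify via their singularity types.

Yes.

The Hessian of f at 0 is [[2, 0], [0, 0]] with rank 1, so corank 1. A Groebner basis of the Jacobian ideal J(f) in C{p,q} is {q^2, p}; counting standard monomials gives mu = 2. Corank 1: A-series; mu = 2 gives A_2. The Hessian of g at 0 is [[2, 0], [0, 0]] with rank 1, so corank 1. A Groebner basis of the Jacobian ideal J(g) in C{p,q} is {q^2, p}; counting standard monomials gives mu = 2. Corank 1: A-series; mu = 2 gives A_2. Both have type A_2, hence right-equivalent.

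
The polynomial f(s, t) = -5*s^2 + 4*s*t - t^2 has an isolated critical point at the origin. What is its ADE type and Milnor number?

Type A1, Milnor number mu = 1.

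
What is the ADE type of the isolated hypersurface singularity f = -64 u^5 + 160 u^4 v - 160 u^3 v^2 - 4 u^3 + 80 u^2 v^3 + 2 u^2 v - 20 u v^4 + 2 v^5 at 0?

The Hessian of f at 0 has rank 0. Corank 2; j^3 = -2*u^2*(2*u - v) has shape L^2 M (L != M), so D-series; mu = 6 gives D_6.

D_6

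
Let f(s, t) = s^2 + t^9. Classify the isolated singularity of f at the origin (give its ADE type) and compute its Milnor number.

Type A_{8}, Milnor number mu = 8.

The Hessian of f at 0 is [[2, 0], [0, 0]] with rank 1, so corank 1. A Groebner basis of the Jacobian ideal J(f) in C{s,t} is {t^8, s}; counting standard monomials gives mu = 8. Corank 1: A-series; mu = 8 gives A_8.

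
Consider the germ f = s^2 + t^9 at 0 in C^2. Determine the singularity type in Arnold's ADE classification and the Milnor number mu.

Type A8, Milnor number mu = 8.

The Hessian of f at 0 is [[2, 0], [0, 0]] with rank 1, so corank 1. A Groebner basis of the Jacobian ideal J(f) in C{s,t} is {t^8, s}; counting standard monomials gives mu = 8. Corank 1: A-series; mu = 8 gives A_8.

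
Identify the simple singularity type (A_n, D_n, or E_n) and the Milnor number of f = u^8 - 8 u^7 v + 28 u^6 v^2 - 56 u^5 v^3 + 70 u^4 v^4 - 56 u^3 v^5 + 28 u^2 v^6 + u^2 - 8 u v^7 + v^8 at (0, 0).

The Hessian of f at 0 has rank 1. Corank 1: A-series; mu = 7 gives A_7.

Type A7, Milnor number mu = 7.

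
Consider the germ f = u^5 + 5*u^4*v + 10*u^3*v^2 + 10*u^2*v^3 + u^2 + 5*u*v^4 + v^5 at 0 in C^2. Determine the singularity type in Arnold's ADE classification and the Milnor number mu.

Type A4, Milnor number mu = 4.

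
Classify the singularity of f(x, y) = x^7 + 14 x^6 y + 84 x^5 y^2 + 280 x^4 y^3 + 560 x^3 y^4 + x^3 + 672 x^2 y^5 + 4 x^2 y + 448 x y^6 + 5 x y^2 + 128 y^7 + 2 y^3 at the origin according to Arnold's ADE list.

The Hessian of f at 0 has rank 0. Corank 2; j^3 = (x + y)^2*(x + 2*y) has shape L^2 M (L != M), so D-series; mu = 8 gives D_8.

D_{8}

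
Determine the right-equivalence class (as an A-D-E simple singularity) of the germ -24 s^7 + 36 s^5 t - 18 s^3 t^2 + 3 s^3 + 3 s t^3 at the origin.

The Hessian of f at 0 has rank 0. Corank 2; j^3 = 3*s^3 is a perfect cube, so E-series; the 4-jet and mu = 7 give E_7.

E_7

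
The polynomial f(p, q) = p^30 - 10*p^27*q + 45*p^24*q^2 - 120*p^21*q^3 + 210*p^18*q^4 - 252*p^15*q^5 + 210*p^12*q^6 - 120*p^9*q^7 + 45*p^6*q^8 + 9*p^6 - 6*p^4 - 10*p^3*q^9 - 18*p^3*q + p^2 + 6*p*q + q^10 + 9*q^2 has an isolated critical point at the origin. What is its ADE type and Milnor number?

Type A9, Milnor number mu = 9.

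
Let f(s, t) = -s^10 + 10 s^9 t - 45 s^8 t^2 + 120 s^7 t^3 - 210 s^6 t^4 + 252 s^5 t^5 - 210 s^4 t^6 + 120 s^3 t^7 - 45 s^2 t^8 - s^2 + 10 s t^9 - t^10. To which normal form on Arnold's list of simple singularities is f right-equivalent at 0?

A_{9}

The Hessian of f at 0 is [[-2, 0], [0, 0]] with rank 1, so corank 1. A Groebner basis of the Jacobian ideal J(f) in C{s,t} is {t^9, s}; counting standard monomials gives mu = 9. Corank 1: A-series; mu = 9 gives A_9.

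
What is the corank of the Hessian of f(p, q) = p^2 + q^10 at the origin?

1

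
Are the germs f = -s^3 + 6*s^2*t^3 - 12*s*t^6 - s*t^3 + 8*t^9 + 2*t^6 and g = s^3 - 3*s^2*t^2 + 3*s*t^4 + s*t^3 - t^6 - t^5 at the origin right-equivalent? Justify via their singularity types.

The Hessian of f at 0 has rank 0. Corank 2; j^3 = -s^3 is a perfect cube, so E-series; the 4-jet and mu = 7 give E_7. The Hessian of g at 0 has rank 0. Corank 2; j^3 = s^3 is a perfect cube, so E-series; the 4-jet and mu = 7 give E_7. Both have type E_7, hence right-equivalent.

Yes.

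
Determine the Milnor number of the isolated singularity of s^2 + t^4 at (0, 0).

3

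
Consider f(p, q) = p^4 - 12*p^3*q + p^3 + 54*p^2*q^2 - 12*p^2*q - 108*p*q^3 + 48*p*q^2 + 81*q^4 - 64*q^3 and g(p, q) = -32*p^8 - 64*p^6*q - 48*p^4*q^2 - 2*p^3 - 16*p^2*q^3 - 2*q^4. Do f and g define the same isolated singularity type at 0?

Yes.

The Hessian of f at 0 has rank 0. Corank 2; j^3 = (p - 4*q)^3 is a perfect cube, so E-series; the 4-jet and mu = 6 give E_6. The Hessian of g at 0 has rank 0. Corank 2; j^3 = -2*p^3 is a perfect cube, so E-series; the 4-jet and mu = 6 give E_6. Both have type E_6, hence right-equivalent.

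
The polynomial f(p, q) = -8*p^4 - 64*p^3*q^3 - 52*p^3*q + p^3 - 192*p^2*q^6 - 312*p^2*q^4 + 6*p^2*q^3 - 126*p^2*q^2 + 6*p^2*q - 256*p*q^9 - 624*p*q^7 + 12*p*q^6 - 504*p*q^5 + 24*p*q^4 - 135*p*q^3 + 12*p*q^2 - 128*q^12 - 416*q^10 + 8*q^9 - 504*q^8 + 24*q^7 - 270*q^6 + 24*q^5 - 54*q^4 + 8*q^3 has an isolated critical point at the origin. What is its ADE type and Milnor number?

Type E_7, Milnor number mu = 7.

The Hessian of f at 0 is [[0, 0], [0, 0]] with rank 0, so corank 2. A Groebner basis of the Jacobian ideal J(f) in C{p,q} is {3*p^2/4 + 3*p*q + q^4 + q^3/4 + 3*q^2, p^3 - 21*p^2/2 - 42*p*q + 9*q^3/2 - 42*q^2, p^2*q + 15*p^2/4 + 15*p*q - 11*q^3/4 + 15*q^2, -p^2 + p*q^2 - 4*p*q + 5*q^3/3 - 4*q^2}; counting standard monomials gives mu = 7. Corank 2; j^3 = (p + 2*q)^3 is a perfect cube, so E-series; the 4-jet and mu = 7 give E_7.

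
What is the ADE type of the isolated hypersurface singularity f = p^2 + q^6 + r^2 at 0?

The Hessian of f at 0 has rank 2. Corank 1: A-series; mu = 5 gives A_5.

A_{5}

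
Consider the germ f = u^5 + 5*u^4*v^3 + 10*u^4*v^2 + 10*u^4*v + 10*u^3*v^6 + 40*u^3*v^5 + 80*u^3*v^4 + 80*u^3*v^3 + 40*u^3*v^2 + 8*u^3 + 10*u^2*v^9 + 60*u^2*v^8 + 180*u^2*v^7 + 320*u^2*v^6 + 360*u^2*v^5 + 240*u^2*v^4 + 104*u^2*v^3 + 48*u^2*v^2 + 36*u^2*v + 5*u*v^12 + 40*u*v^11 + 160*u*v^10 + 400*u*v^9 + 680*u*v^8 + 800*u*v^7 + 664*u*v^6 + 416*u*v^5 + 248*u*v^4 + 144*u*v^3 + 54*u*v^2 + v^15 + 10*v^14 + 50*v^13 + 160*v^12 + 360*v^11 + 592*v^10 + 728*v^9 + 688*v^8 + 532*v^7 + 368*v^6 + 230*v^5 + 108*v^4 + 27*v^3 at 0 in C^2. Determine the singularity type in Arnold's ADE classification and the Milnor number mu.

Type E_{8}, Milnor number mu = 8.

The Hessian of f at 0 is [[0, 0], [0, 0]] with rank 0, so corank 2. A Groebner basis of the Jacobian ideal J(f) in C{u,v} is {-13*u^2/30 + u*v^3 - 26*u*v^2/15 - 13*u*v/10 - 13*v^3/5 - 39*v^2/40, 4*u^2/15 + 16*u*v^2/15 + 4*u*v/5 + v^4 + 8*v^3/5 + 3*v^2/5, u^3 - 3*u^2/5 - 183*u*v^2/20 - 9*u*v/5 - 207*v^3/20 - 27*v^2/20, u^2*v + 2*u^2/15 + 53*u*v^2/15 + 2*u*v/5 + 61*v^3/20 + 3*v^2/10}; counting standard monomials gives mu = 8. Corank 2; j^3 = (2*u + 3*v)^3 is a perfect cube, so E-series; the 5-jet and mu = 8 give E_8.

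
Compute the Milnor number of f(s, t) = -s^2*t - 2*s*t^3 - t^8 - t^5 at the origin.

The Hessian of f at 0 has rank 0. Corank 2; j^3 = -s^2*t has shape L^2 M (L != M), so D-series; mu = 9 gives D_9.

9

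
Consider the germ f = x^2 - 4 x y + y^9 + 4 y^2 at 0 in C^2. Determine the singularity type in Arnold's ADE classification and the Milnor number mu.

Type A8, Milnor number mu = 8.

The Hessian of f at 0 is [[2, -4], [-4, 8]] with rank 1, so corank 1. A Groebner basis of the Jacobian ideal J(f) in C{x,y} is {y^8, x - 2*y}; counting standard monomials gives mu = 8. Corank 1: A-series; mu = 8 gives A_8.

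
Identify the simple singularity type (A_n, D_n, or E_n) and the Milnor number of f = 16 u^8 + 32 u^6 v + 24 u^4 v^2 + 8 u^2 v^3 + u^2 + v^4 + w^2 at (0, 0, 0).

The Hessian of f at 0 is [[2, 0, 0], [0, 0, 0], [0, 0, 2]] with rank 2, so corank 1. A Groebner basis of the Jacobian ideal J(f) in C{u,v,w} is {v^3, u, w}; counting standard monomials gives mu = 3. Corank 1: A-series; mu = 3 gives A_3.

Type A_3, Milnor number mu = 3.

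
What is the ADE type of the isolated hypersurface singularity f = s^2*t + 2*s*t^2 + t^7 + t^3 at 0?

The Hessian of f at 0 is [[0, 0], [0, 0]] with rank 0, so corank 2. A Groebner basis of the Jacobian ideal J(f) in C{s,t} is {s^2/7 + t^6 - t^2/7, s^3 + t^3, s*t + t^2}; counting standard monomials gives mu = 8. Corank 2; j^3 = t*(s + t)^2 has shape L^2 M (L != M), so D-series; mu = 8 gives D_8.

D8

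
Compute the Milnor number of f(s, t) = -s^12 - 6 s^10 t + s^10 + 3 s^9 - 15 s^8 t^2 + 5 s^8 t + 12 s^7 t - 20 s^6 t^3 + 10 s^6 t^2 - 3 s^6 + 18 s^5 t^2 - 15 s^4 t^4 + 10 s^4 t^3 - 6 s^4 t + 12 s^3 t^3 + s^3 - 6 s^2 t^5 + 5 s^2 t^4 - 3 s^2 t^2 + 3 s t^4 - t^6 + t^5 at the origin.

The Hessian of f at 0 is [[0, 0], [0, 0]] with rank 0, so corank 2. A Groebner basis of the Jacobian ideal J(f) in C{s,t} is {t^4, s^3, -s^2/2 + s*t^2}; counting standard monomials gives mu = 8. Corank 2; j^3 = s^3 is a perfect cube, so E-series; the 5-jet and mu = 8 give E_8.

8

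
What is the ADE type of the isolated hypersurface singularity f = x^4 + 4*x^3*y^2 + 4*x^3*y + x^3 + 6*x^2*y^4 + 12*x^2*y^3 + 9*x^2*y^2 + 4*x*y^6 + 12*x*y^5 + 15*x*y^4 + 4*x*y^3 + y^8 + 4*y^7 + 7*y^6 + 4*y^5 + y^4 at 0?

The Hessian of f at 0 has rank 0. Corank 2; j^3 = x^3 is a perfect cube, so E-series; the 4-jet and mu = 6 give E_6.

E_6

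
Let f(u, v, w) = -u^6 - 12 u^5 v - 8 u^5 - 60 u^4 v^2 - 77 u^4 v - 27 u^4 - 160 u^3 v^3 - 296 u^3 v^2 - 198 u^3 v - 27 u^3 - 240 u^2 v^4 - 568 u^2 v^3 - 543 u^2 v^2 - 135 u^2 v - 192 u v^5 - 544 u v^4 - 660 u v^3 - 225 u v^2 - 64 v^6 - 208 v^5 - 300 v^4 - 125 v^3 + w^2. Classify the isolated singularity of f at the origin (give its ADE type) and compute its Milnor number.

Type E_{8}, Milnor number mu = 8.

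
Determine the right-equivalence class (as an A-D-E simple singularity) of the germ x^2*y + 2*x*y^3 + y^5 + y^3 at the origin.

D4

The Hessian of f at 0 has rank 0. Corank 2; j^3 = y*(x^2 + y^2) splits into three distinct lines over C (the quadratic factor has nonzero discriminant), so D_4.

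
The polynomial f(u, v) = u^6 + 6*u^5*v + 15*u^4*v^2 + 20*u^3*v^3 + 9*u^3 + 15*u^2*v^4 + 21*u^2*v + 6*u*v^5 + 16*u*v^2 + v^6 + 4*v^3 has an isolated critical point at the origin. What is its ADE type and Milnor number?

The Hessian of f at 0 is [[0, 0], [0, 0]] with rank 0, so corank 2. A Groebner basis of the Jacobian ideal J(f) in C{u,v} is {-243*u*v/2 + v^5 - 81*v^2, u*v^2 + 2*v^3/3, u^2 + 5*u*v/3 + 2*v^2/3}; counting standard monomials gives mu = 7. Corank 2; j^3 = (u + v)*(3*u + 2*v)^2 has shape L^2 M (L != M), so D-series; mu = 7 gives D_7.

Type D_{7}, Milnor number mu = 7.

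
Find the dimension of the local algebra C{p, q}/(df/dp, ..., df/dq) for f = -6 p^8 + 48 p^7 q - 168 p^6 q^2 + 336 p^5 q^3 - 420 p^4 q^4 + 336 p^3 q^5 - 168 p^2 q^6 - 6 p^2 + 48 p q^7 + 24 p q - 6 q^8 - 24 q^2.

The Hessian of f at 0 has rank 1. Corank 1: A-series; mu = 7 gives A_7.

7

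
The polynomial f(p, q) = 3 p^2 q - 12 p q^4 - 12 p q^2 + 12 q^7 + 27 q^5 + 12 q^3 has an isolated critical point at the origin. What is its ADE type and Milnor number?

The Hessian of f at 0 is [[0, 0], [0, 0]] with rank 0, so corank 2. A Groebner basis of the Jacobian ideal J(f) in C{p,q} is {-p*q/2 + q^4 + q^2, p*q^2 - 2*q^3, p^2 - 3*p*q/2 - q^2}; counting standard monomials gives mu = 6. Corank 2; j^3 = 3*q*(p - 2*q)^2 has shape L^2 M (L != M), so D-series; mu = 6 gives D_6.

Type D_{6}, Milnor number mu = 6.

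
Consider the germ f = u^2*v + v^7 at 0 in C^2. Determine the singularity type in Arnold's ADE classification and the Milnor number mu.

The Hessian of f at 0 has rank 0. Corank 2; j^3 = u^2*v has shape L^2 M (L != M), so D-series; mu = 8 gives D_8.

Type D_8, Milnor number mu = 8.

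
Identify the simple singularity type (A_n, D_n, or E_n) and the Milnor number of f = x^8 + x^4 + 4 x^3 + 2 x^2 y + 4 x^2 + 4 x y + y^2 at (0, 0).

The Hessian of f at 0 has rank 1. Corank 1: A-series; mu = 7 gives A_7.

Type A_{7}, Milnor number mu = 7.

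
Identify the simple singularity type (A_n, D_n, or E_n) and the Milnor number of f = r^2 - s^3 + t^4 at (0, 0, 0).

The Hessian of f at 0 is [[0, 0, 0], [0, 0, 0], [0, 0, 2]] with rank 1, so corank 2. A Groebner basis of the Jacobian ideal J(f) in C{s,t,r} is {t^3, s^2, r}; counting standard monomials gives mu = 6. Corank 2; j^3 = -s^3 is a perfect cube, so E-series; the 4-jet and mu = 6 give E_6.

Type E_6, Milnor number mu = 6.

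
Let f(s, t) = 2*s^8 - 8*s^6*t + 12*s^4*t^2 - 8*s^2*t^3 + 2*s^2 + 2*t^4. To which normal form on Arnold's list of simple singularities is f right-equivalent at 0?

The Hessian of f at 0 is [[4, 0], [0, 0]] with rank 1, so corank 1. A Groebner basis of the Jacobian ideal J(f) in C{s,t} is {t^3, s}; counting standard monomials gives mu = 3. Corank 1: A-series; mu = 3 gives A_3.

A_{3}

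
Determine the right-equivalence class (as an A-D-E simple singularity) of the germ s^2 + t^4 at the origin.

The Hessian of f at 0 has rank 1. Corank 1: A-series; mu = 3 gives A_3.

A_{3}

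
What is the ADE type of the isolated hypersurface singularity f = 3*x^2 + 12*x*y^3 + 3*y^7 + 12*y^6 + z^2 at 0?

The Hessian of f at 0 is [[6, 0, 0], [0, 0, 0], [0, 0, 2]] with rank 2, so corank 1. A Groebner basis of the Jacobian ideal J(f) in C{x,y,z} is {x/2 + y^3, x^2, z}; counting standard monomials gives mu = 6. Corank 1: A-series; mu = 6 gives A_6.

A6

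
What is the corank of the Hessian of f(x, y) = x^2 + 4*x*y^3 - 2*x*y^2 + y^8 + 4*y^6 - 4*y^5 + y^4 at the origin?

Hessian at 0 has rank 1.

1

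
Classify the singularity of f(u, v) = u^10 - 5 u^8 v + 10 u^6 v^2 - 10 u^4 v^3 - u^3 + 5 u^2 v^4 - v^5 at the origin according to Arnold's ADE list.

The Hessian of f at 0 is [[0, 0], [0, 0]] with rank 0, so corank 2. A Groebner basis of the Jacobian ideal J(f) in C{u,v} is {v^4, u^2}; counting standard monomials gives mu = 8. Corank 2; j^3 = -u^3 is a perfect cube, so E-series; the 5-jet and mu = 8 give E_8.

E_8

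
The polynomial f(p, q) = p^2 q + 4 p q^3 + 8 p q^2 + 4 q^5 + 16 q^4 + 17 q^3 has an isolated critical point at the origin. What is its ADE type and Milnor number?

The Hessian of f at 0 is [[0, 0], [0, 0]] with rank 0, so corank 2. A Groebner basis of the Jacobian ideal J(f) in C{p,q} is {q^3, p^2 - 13*q^2, p*q + 4*q^2}; counting standard monomials gives mu = 4. Corank 2; j^3 = q*(p^2 + 8*p*q + 17*q^2) splits into three distinct lines over C (the quadratic factor has nonzero discriminant), so D_4.

Type D_4, Milnor number mu = 4.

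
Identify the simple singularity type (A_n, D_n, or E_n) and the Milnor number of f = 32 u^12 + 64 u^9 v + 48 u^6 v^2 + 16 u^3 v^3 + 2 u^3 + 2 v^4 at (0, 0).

Type E6, Milnor number mu = 6.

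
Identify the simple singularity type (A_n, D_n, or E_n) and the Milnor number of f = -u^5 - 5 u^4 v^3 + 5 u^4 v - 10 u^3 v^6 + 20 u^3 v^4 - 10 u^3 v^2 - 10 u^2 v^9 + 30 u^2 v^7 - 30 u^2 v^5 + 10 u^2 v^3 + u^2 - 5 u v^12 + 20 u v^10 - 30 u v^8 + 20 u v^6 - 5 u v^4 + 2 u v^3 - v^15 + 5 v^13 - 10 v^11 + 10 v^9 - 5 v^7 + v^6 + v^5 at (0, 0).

The Hessian of f at 0 has rank 1. Corank 1: A-series; mu = 4 gives A_4.

Type A_{4}, Milnor number mu = 4.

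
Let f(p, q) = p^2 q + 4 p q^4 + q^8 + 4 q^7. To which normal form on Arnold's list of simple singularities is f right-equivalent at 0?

D_{9}

The Hessian of f at 0 is [[0, 0], [0, 0]] with rank 0, so corank 2. A Groebner basis of the Jacobian ideal J(f) in C{p,q} is {p^2*q^2, p^2*q + p^2/2 + p*q^3, p*q/2 + q^4, p^3}; counting standard monomials gives mu = 9. Corank 2; j^3 = p^2*q has shape L^2 M (L != M), so D-series; mu = 9 gives D_9.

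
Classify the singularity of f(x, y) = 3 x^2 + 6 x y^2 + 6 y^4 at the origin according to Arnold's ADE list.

A3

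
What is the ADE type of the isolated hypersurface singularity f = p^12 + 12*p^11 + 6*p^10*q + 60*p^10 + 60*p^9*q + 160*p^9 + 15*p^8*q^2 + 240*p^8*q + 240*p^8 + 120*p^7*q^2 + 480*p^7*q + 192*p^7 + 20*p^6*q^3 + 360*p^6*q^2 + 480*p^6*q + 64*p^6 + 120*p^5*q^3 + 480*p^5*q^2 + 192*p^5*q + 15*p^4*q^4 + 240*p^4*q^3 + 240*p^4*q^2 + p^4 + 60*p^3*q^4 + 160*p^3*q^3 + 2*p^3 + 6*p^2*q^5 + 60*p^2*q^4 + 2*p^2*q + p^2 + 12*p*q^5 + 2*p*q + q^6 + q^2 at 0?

The Hessian of f at 0 has rank 1. Corank 1: A-series; mu = 5 gives A_5.

A5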